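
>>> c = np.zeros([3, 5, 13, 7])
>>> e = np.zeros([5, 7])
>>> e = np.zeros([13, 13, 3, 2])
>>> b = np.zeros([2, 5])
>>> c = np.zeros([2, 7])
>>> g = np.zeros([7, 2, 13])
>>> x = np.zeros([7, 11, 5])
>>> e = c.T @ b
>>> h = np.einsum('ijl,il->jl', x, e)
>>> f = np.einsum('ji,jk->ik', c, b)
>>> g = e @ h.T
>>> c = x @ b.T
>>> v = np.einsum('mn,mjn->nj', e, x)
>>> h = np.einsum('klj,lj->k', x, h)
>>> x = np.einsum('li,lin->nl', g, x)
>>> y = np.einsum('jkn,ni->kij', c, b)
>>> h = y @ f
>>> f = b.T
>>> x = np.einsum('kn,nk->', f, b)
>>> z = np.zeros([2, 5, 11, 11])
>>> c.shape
(7, 11, 2)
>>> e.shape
(7, 5)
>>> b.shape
(2, 5)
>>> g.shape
(7, 11)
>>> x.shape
()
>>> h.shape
(11, 5, 5)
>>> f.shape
(5, 2)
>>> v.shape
(5, 11)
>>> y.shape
(11, 5, 7)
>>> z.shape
(2, 5, 11, 11)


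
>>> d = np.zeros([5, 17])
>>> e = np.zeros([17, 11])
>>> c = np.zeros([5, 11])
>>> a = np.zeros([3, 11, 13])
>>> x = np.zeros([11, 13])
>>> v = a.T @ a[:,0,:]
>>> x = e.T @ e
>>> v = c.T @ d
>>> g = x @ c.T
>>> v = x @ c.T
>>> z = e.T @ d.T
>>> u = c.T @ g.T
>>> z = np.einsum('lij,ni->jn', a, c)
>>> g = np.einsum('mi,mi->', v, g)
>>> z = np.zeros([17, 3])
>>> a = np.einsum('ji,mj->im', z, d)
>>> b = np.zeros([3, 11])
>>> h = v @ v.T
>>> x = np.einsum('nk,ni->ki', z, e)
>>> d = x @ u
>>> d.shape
(3, 11)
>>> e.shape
(17, 11)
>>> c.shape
(5, 11)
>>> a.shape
(3, 5)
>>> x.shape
(3, 11)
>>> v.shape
(11, 5)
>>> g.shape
()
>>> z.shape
(17, 3)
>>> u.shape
(11, 11)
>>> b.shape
(3, 11)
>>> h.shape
(11, 11)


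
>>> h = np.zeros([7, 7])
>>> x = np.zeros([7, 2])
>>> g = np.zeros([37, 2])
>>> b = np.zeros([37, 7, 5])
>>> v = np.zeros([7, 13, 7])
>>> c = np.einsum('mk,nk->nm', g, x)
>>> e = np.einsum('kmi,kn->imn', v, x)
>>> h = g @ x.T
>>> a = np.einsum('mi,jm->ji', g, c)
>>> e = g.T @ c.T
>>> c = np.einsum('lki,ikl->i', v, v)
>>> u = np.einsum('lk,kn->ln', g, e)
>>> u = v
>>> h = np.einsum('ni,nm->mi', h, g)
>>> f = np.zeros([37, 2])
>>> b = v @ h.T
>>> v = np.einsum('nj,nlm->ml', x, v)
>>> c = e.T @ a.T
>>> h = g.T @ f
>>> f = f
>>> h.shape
(2, 2)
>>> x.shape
(7, 2)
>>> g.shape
(37, 2)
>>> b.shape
(7, 13, 2)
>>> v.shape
(7, 13)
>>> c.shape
(7, 7)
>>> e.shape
(2, 7)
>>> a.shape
(7, 2)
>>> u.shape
(7, 13, 7)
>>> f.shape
(37, 2)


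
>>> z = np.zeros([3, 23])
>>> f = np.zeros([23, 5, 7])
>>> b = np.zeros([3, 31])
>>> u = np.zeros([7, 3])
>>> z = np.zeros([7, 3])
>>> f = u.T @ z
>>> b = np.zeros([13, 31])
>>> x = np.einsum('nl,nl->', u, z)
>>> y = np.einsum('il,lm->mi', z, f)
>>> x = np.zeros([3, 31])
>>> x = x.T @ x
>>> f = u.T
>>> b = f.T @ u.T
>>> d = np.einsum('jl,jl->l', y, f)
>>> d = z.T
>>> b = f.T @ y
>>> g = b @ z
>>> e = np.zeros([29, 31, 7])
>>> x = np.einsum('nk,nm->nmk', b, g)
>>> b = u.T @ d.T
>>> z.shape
(7, 3)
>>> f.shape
(3, 7)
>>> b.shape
(3, 3)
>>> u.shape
(7, 3)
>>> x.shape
(7, 3, 7)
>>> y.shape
(3, 7)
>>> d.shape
(3, 7)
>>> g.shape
(7, 3)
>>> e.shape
(29, 31, 7)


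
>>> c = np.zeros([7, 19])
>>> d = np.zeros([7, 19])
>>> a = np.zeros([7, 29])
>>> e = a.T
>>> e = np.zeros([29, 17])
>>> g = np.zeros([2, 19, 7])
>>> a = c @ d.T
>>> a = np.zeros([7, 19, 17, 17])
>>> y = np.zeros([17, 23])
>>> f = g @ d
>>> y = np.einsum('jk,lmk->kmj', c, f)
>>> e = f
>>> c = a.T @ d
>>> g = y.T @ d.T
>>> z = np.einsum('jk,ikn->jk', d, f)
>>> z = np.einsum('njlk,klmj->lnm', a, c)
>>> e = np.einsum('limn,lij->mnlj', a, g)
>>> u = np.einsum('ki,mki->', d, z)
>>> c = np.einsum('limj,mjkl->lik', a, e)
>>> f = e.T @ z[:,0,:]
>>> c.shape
(7, 19, 7)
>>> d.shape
(7, 19)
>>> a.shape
(7, 19, 17, 17)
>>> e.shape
(17, 17, 7, 7)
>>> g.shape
(7, 19, 7)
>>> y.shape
(19, 19, 7)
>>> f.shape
(7, 7, 17, 19)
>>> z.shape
(17, 7, 19)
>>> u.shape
()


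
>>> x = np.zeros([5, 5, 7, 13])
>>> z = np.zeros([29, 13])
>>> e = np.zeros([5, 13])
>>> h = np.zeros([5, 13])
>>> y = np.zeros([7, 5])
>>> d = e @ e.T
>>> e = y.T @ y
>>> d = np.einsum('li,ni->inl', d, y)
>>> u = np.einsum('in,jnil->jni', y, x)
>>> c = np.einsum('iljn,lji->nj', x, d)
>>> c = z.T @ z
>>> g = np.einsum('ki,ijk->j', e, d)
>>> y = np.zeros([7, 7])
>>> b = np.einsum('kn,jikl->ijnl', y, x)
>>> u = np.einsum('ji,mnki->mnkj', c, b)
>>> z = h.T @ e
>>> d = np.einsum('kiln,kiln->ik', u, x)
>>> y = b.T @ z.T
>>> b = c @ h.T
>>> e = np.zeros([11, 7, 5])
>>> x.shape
(5, 5, 7, 13)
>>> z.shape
(13, 5)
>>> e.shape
(11, 7, 5)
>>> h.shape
(5, 13)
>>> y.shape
(13, 7, 5, 13)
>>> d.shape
(5, 5)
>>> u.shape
(5, 5, 7, 13)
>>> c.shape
(13, 13)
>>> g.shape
(7,)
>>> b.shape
(13, 5)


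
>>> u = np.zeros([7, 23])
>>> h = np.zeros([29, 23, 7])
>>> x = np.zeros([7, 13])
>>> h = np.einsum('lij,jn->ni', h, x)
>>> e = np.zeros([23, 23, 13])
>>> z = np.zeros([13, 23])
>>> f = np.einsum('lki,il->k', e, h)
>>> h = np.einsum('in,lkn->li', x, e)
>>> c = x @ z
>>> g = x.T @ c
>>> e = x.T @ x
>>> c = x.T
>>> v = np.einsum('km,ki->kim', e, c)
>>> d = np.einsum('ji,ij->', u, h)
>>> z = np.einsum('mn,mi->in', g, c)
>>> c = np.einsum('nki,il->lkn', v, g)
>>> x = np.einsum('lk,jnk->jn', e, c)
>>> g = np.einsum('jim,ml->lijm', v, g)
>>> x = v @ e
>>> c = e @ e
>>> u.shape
(7, 23)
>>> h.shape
(23, 7)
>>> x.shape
(13, 7, 13)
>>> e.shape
(13, 13)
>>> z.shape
(7, 23)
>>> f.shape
(23,)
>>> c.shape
(13, 13)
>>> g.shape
(23, 7, 13, 13)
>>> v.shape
(13, 7, 13)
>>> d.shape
()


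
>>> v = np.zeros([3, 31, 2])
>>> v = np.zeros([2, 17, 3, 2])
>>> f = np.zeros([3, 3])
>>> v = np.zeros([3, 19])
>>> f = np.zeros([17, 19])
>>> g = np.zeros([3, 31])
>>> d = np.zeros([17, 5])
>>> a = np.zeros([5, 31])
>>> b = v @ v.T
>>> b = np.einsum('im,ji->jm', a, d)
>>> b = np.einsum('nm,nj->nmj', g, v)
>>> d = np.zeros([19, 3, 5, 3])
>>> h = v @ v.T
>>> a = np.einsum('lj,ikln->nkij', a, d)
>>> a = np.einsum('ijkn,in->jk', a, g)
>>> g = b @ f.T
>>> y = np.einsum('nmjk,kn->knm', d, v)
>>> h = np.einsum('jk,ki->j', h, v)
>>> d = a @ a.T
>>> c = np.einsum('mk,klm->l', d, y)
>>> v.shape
(3, 19)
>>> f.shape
(17, 19)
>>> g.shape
(3, 31, 17)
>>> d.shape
(3, 3)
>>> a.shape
(3, 19)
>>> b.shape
(3, 31, 19)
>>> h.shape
(3,)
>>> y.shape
(3, 19, 3)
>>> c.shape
(19,)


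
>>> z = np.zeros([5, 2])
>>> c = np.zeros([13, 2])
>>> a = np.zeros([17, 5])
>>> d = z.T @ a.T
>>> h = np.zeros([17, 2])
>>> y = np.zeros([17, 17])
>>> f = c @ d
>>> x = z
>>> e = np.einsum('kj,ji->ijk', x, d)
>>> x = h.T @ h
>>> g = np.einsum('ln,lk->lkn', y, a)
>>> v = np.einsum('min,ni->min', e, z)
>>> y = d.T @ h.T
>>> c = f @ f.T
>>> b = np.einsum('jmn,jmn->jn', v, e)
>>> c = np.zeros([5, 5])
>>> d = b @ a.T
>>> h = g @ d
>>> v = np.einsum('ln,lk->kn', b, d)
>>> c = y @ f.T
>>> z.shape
(5, 2)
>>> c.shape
(17, 13)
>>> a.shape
(17, 5)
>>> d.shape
(17, 17)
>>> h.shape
(17, 5, 17)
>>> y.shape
(17, 17)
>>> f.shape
(13, 17)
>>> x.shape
(2, 2)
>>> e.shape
(17, 2, 5)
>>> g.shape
(17, 5, 17)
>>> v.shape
(17, 5)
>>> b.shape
(17, 5)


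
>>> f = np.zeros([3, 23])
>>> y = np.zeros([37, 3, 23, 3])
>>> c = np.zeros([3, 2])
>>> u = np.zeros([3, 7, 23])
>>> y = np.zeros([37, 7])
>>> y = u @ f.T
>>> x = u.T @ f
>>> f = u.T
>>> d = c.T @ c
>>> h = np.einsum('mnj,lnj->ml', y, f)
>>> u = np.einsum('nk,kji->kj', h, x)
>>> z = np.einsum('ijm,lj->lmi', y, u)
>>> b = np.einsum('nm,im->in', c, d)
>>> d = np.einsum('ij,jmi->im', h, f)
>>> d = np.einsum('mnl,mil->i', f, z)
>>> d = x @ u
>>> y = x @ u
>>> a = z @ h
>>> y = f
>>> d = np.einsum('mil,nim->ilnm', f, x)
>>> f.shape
(23, 7, 3)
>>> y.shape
(23, 7, 3)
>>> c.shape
(3, 2)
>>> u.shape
(23, 7)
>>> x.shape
(23, 7, 23)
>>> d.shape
(7, 3, 23, 23)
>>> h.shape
(3, 23)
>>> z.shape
(23, 3, 3)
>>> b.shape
(2, 3)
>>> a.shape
(23, 3, 23)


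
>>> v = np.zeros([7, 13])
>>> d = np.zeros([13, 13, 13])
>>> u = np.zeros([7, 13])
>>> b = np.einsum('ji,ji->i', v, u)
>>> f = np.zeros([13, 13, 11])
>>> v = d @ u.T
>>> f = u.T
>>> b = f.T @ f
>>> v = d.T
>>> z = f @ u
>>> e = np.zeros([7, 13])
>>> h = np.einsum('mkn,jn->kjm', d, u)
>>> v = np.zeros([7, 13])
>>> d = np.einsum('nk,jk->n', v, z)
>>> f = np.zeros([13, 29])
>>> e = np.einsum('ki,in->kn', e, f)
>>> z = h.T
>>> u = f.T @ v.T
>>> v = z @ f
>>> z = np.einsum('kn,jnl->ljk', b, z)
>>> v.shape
(13, 7, 29)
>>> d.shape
(7,)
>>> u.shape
(29, 7)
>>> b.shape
(7, 7)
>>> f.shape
(13, 29)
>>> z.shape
(13, 13, 7)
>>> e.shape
(7, 29)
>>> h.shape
(13, 7, 13)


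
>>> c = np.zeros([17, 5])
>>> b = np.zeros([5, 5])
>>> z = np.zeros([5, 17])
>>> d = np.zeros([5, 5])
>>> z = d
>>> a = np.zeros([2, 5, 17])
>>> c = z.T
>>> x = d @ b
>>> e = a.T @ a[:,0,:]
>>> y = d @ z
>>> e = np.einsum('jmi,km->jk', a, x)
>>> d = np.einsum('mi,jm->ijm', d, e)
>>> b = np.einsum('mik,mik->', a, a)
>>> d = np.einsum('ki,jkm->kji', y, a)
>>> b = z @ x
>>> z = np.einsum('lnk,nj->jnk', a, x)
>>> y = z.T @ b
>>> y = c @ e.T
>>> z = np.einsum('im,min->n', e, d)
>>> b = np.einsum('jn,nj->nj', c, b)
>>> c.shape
(5, 5)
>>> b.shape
(5, 5)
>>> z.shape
(5,)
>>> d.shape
(5, 2, 5)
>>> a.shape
(2, 5, 17)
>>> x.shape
(5, 5)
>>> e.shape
(2, 5)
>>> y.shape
(5, 2)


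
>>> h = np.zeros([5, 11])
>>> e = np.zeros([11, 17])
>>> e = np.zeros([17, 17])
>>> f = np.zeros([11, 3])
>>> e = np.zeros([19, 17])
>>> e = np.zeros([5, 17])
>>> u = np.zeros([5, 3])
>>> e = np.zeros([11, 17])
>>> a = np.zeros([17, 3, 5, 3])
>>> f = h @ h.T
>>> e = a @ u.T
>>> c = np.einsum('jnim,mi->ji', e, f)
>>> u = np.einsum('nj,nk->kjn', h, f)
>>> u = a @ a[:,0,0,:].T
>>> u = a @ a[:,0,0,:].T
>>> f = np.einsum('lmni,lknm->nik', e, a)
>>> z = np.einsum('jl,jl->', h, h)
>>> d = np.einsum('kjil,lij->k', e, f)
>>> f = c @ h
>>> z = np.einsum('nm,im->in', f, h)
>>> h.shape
(5, 11)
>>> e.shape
(17, 3, 5, 5)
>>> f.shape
(17, 11)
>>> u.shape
(17, 3, 5, 17)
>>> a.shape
(17, 3, 5, 3)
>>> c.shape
(17, 5)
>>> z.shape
(5, 17)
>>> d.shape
(17,)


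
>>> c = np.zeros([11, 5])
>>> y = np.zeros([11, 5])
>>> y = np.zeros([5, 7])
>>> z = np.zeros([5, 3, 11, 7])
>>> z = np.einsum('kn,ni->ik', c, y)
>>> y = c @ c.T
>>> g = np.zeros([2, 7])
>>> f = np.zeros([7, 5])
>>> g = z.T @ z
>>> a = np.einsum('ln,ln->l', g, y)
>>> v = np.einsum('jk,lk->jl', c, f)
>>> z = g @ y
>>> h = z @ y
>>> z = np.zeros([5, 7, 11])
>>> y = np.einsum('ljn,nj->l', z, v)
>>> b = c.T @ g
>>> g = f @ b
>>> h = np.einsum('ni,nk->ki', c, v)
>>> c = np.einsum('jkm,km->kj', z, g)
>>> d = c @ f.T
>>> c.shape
(7, 5)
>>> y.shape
(5,)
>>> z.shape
(5, 7, 11)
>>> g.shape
(7, 11)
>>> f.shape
(7, 5)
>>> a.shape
(11,)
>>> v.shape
(11, 7)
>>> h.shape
(7, 5)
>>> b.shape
(5, 11)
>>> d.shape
(7, 7)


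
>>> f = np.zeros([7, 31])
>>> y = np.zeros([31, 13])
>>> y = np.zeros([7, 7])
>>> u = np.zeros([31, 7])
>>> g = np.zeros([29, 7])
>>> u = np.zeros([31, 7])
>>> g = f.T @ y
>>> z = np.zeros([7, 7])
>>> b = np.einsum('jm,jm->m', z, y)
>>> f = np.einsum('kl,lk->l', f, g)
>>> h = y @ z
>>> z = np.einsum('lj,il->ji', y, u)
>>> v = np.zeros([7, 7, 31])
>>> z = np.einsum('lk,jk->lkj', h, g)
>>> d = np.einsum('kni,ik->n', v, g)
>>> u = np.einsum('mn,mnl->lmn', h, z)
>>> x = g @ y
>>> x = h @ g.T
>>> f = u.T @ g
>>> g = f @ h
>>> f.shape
(7, 7, 7)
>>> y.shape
(7, 7)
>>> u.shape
(31, 7, 7)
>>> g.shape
(7, 7, 7)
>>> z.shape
(7, 7, 31)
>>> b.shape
(7,)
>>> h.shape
(7, 7)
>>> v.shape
(7, 7, 31)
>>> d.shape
(7,)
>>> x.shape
(7, 31)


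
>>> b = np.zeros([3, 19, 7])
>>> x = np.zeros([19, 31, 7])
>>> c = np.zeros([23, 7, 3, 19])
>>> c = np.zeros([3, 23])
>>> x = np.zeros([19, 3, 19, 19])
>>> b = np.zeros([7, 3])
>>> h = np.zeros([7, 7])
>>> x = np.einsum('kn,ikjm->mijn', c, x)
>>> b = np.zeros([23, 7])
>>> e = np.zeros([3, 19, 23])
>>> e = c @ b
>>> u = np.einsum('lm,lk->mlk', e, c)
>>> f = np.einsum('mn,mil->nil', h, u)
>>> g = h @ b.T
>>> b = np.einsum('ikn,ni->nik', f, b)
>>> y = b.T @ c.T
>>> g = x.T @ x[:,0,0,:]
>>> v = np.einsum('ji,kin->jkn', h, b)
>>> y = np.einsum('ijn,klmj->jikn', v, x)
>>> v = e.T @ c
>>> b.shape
(23, 7, 3)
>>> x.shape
(19, 19, 19, 23)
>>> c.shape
(3, 23)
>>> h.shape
(7, 7)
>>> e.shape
(3, 7)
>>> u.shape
(7, 3, 23)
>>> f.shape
(7, 3, 23)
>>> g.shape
(23, 19, 19, 23)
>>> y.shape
(23, 7, 19, 3)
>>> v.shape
(7, 23)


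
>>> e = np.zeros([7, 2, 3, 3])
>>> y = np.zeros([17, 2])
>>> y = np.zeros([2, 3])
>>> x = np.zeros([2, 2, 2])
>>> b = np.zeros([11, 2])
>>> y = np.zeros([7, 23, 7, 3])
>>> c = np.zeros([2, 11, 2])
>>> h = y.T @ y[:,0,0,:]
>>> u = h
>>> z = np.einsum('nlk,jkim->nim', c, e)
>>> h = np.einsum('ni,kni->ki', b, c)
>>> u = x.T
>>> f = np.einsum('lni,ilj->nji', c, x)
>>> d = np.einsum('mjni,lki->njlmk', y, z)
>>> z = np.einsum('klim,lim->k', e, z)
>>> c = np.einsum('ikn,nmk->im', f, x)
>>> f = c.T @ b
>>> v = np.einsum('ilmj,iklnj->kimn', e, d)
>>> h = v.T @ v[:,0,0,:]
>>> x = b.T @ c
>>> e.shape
(7, 2, 3, 3)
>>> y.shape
(7, 23, 7, 3)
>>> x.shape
(2, 2)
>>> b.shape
(11, 2)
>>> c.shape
(11, 2)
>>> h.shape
(7, 3, 7, 7)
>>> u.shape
(2, 2, 2)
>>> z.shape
(7,)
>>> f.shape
(2, 2)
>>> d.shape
(7, 23, 2, 7, 3)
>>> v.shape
(23, 7, 3, 7)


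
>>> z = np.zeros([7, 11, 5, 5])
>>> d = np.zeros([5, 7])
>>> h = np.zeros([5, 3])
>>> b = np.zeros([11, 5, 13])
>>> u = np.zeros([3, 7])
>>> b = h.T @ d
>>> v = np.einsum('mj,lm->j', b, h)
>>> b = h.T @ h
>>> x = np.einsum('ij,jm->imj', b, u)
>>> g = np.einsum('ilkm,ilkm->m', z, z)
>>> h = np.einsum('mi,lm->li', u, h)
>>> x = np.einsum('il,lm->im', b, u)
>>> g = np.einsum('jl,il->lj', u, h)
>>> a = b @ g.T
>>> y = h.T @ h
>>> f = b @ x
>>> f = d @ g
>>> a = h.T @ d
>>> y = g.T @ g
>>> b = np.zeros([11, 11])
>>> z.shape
(7, 11, 5, 5)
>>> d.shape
(5, 7)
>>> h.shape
(5, 7)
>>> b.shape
(11, 11)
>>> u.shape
(3, 7)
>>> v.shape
(7,)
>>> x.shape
(3, 7)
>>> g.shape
(7, 3)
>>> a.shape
(7, 7)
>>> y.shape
(3, 3)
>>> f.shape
(5, 3)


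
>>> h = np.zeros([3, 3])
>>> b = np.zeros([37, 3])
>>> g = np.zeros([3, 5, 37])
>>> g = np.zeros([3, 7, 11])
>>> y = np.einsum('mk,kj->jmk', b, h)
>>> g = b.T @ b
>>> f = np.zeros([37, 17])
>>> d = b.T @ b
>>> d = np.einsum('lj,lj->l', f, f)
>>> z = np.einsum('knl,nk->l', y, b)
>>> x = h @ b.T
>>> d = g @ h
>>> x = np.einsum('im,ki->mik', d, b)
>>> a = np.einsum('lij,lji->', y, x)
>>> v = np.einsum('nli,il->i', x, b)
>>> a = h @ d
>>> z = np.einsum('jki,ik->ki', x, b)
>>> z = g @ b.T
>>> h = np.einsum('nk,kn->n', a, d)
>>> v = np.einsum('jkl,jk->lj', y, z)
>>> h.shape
(3,)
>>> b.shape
(37, 3)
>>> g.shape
(3, 3)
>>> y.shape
(3, 37, 3)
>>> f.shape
(37, 17)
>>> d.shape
(3, 3)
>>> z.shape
(3, 37)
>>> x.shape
(3, 3, 37)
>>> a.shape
(3, 3)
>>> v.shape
(3, 3)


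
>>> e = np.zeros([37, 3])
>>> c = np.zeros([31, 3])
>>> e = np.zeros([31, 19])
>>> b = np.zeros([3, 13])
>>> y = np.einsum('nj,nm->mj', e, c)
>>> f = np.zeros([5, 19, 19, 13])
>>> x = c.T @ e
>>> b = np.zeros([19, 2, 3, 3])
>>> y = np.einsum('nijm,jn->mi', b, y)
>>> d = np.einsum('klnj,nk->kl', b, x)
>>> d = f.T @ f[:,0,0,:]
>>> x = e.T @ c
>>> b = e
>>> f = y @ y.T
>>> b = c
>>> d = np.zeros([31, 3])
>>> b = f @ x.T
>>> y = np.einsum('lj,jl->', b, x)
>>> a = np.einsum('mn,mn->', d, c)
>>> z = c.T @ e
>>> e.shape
(31, 19)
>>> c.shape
(31, 3)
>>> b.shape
(3, 19)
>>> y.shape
()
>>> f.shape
(3, 3)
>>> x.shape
(19, 3)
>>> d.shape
(31, 3)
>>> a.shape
()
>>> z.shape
(3, 19)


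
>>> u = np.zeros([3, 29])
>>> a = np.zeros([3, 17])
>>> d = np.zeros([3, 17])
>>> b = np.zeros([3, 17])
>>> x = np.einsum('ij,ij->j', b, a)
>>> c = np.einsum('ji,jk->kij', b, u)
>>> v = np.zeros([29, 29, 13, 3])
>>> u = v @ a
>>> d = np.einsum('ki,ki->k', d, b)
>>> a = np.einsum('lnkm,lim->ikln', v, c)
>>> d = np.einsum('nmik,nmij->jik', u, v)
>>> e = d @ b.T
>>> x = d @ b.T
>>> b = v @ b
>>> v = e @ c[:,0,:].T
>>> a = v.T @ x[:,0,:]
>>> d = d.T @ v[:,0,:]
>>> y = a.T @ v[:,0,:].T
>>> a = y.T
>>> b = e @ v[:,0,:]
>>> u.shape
(29, 29, 13, 17)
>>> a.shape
(3, 13, 3)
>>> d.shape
(17, 13, 29)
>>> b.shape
(3, 13, 29)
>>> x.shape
(3, 13, 3)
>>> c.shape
(29, 17, 3)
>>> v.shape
(3, 13, 29)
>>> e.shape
(3, 13, 3)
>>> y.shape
(3, 13, 3)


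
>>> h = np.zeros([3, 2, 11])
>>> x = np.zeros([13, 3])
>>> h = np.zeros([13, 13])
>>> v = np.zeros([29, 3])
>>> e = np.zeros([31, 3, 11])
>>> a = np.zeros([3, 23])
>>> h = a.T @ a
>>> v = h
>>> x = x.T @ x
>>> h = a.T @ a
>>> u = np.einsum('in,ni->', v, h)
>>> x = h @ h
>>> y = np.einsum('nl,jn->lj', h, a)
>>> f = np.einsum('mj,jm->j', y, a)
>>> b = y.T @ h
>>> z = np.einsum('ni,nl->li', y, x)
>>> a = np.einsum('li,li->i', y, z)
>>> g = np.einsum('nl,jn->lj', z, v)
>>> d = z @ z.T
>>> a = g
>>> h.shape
(23, 23)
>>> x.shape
(23, 23)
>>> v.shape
(23, 23)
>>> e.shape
(31, 3, 11)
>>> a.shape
(3, 23)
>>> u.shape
()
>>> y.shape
(23, 3)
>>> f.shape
(3,)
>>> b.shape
(3, 23)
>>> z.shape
(23, 3)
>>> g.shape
(3, 23)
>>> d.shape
(23, 23)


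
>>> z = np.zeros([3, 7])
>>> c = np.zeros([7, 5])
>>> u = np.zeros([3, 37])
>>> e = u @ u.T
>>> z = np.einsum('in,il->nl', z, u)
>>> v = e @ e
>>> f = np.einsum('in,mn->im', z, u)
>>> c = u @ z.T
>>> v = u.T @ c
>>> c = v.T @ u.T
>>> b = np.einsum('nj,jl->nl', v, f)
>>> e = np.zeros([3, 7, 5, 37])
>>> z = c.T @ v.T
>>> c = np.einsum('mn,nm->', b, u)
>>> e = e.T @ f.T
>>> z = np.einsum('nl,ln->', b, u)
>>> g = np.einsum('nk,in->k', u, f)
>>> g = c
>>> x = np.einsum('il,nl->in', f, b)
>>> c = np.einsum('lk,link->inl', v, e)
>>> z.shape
()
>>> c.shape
(5, 7, 37)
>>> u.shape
(3, 37)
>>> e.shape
(37, 5, 7, 7)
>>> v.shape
(37, 7)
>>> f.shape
(7, 3)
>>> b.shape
(37, 3)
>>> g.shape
()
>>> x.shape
(7, 37)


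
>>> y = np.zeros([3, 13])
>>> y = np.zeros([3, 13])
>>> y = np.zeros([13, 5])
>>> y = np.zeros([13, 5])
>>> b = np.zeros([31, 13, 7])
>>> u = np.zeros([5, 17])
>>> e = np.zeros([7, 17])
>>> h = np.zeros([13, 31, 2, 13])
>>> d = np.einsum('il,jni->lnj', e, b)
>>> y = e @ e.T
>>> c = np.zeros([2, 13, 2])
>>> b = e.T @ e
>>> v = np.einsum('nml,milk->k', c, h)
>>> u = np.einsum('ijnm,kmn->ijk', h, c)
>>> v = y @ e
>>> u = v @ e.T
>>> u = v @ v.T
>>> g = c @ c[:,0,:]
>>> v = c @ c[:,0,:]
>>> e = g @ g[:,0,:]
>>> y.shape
(7, 7)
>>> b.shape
(17, 17)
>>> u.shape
(7, 7)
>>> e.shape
(2, 13, 2)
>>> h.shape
(13, 31, 2, 13)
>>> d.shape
(17, 13, 31)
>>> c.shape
(2, 13, 2)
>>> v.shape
(2, 13, 2)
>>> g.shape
(2, 13, 2)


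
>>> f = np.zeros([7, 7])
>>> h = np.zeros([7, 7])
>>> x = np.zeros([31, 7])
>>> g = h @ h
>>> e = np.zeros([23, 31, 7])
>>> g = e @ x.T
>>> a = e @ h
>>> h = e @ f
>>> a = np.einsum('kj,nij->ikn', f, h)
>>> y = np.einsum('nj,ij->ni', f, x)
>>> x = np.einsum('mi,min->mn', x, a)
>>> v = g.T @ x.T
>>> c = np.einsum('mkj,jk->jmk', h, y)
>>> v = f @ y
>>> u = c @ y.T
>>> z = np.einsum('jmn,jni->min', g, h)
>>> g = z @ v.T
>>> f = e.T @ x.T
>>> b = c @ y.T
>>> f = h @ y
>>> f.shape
(23, 31, 31)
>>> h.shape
(23, 31, 7)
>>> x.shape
(31, 23)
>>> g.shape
(31, 7, 7)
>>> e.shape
(23, 31, 7)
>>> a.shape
(31, 7, 23)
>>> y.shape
(7, 31)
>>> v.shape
(7, 31)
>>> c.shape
(7, 23, 31)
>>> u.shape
(7, 23, 7)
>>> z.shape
(31, 7, 31)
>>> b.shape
(7, 23, 7)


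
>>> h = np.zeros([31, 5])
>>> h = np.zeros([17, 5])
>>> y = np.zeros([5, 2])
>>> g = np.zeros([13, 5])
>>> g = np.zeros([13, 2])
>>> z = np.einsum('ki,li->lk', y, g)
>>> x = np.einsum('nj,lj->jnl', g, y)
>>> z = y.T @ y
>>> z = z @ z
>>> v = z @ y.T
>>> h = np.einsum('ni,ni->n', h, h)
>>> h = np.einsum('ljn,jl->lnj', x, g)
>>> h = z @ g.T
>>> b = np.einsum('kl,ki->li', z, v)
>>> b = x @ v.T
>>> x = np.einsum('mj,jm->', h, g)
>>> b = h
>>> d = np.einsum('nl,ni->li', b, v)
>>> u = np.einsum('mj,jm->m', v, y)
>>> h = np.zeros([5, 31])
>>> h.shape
(5, 31)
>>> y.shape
(5, 2)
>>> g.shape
(13, 2)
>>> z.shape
(2, 2)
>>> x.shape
()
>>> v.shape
(2, 5)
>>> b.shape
(2, 13)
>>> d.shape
(13, 5)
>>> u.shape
(2,)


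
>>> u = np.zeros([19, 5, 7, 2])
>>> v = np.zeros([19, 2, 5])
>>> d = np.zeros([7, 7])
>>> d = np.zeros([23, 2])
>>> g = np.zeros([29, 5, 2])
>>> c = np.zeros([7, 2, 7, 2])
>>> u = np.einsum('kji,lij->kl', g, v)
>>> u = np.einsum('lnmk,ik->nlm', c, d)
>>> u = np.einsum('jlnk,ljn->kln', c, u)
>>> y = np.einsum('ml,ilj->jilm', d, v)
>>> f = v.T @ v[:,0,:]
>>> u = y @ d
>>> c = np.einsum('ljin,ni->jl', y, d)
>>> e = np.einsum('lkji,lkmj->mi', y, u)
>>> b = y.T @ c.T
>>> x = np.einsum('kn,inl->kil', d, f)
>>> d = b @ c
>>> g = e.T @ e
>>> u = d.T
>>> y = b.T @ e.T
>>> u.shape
(5, 19, 2, 23)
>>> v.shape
(19, 2, 5)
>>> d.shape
(23, 2, 19, 5)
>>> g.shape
(23, 23)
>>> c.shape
(19, 5)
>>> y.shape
(19, 19, 2, 2)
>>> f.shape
(5, 2, 5)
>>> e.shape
(2, 23)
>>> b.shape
(23, 2, 19, 19)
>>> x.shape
(23, 5, 5)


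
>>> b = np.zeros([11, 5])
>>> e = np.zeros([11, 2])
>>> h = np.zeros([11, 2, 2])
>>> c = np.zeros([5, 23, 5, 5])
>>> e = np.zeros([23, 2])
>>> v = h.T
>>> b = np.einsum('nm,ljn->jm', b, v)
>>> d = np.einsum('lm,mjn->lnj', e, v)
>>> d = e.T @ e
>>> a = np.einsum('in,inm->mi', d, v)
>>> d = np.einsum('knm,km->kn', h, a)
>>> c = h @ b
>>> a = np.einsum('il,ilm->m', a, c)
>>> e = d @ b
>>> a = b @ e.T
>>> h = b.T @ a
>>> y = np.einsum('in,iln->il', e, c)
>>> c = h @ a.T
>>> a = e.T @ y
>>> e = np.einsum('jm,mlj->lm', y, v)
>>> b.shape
(2, 5)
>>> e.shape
(2, 2)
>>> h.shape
(5, 11)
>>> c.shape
(5, 2)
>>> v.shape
(2, 2, 11)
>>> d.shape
(11, 2)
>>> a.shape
(5, 2)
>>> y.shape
(11, 2)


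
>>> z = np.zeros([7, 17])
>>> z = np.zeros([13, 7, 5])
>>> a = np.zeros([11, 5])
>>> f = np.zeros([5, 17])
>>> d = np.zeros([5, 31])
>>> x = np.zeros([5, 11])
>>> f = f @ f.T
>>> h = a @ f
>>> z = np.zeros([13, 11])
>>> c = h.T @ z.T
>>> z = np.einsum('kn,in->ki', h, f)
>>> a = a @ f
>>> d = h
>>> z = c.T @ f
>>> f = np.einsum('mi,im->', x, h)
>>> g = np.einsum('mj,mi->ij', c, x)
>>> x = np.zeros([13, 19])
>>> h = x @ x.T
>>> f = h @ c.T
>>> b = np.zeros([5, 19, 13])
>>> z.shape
(13, 5)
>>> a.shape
(11, 5)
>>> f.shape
(13, 5)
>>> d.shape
(11, 5)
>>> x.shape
(13, 19)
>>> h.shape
(13, 13)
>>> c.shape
(5, 13)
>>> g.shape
(11, 13)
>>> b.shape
(5, 19, 13)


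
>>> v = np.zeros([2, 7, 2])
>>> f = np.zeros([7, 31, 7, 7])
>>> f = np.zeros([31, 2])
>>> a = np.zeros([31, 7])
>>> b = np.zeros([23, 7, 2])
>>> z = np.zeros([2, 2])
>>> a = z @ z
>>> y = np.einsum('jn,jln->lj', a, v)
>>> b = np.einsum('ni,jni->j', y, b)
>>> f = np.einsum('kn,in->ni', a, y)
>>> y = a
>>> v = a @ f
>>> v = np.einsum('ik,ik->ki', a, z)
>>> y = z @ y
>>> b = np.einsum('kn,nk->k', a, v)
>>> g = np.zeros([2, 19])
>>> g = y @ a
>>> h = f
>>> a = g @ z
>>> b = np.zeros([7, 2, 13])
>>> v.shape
(2, 2)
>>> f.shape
(2, 7)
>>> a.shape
(2, 2)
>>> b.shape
(7, 2, 13)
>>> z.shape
(2, 2)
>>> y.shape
(2, 2)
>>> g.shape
(2, 2)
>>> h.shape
(2, 7)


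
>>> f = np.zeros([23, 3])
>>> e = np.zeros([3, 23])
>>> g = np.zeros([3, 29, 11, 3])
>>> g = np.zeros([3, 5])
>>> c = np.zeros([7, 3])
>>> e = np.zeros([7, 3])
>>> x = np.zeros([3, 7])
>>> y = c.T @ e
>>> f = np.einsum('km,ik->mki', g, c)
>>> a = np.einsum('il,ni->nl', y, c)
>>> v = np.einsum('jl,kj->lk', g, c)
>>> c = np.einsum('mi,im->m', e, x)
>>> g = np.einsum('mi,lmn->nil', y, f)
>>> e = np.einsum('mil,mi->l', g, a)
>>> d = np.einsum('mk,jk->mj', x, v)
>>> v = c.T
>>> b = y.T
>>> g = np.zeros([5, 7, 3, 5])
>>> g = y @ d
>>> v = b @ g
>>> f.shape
(5, 3, 7)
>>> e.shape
(5,)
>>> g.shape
(3, 5)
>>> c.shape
(7,)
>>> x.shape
(3, 7)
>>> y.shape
(3, 3)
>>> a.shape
(7, 3)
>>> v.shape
(3, 5)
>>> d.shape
(3, 5)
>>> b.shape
(3, 3)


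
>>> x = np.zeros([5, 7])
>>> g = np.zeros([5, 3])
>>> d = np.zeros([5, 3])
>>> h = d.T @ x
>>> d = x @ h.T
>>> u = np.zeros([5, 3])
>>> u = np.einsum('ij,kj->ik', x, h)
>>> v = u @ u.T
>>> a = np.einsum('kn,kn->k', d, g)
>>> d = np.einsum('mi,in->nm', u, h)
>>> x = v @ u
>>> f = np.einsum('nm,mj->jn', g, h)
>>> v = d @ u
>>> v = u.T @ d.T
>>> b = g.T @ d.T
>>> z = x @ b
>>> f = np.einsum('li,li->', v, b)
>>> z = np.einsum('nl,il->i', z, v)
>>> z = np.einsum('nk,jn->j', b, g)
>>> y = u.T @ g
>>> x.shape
(5, 3)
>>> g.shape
(5, 3)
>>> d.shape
(7, 5)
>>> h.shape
(3, 7)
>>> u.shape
(5, 3)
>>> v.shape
(3, 7)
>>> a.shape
(5,)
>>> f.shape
()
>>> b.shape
(3, 7)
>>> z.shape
(5,)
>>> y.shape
(3, 3)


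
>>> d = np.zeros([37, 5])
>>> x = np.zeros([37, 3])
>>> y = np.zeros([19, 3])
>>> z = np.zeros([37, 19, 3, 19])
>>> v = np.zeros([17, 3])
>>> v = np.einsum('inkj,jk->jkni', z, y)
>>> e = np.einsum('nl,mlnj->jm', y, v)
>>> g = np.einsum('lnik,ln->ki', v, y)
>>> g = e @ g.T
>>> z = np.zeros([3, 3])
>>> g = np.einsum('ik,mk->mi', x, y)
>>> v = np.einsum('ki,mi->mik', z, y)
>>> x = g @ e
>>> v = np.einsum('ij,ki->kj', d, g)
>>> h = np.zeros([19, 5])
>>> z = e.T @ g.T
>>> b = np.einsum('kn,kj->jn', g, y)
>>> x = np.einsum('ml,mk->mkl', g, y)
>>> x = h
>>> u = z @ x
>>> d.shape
(37, 5)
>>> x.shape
(19, 5)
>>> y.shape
(19, 3)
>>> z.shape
(19, 19)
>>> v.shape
(19, 5)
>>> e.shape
(37, 19)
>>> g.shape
(19, 37)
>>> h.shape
(19, 5)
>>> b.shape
(3, 37)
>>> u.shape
(19, 5)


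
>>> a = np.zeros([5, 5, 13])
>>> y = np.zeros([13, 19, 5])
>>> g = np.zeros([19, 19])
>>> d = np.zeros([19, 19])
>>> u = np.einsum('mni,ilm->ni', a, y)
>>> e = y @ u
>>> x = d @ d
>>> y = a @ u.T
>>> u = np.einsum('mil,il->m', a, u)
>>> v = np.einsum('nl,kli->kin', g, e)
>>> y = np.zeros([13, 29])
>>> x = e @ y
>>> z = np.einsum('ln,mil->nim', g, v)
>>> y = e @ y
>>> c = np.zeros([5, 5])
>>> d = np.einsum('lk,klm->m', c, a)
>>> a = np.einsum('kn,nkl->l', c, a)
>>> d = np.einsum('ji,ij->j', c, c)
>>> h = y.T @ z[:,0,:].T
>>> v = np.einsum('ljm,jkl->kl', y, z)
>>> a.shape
(13,)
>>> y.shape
(13, 19, 29)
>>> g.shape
(19, 19)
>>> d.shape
(5,)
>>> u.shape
(5,)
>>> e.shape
(13, 19, 13)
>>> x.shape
(13, 19, 29)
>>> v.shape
(13, 13)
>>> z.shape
(19, 13, 13)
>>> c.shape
(5, 5)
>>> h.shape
(29, 19, 19)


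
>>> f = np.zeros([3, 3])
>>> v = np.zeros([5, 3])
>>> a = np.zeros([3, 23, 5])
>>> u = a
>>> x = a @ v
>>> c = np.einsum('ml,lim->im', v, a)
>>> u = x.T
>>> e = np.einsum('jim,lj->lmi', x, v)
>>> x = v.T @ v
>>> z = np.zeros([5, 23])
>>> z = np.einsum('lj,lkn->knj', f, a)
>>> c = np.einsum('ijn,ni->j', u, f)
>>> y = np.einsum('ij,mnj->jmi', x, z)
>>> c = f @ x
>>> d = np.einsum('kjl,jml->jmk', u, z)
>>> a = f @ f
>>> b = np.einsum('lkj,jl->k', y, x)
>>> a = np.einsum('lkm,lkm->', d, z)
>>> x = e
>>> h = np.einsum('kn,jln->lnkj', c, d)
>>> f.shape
(3, 3)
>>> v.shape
(5, 3)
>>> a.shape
()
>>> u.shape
(3, 23, 3)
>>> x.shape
(5, 3, 23)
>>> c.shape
(3, 3)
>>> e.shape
(5, 3, 23)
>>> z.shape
(23, 5, 3)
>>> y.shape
(3, 23, 3)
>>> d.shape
(23, 5, 3)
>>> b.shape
(23,)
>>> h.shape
(5, 3, 3, 23)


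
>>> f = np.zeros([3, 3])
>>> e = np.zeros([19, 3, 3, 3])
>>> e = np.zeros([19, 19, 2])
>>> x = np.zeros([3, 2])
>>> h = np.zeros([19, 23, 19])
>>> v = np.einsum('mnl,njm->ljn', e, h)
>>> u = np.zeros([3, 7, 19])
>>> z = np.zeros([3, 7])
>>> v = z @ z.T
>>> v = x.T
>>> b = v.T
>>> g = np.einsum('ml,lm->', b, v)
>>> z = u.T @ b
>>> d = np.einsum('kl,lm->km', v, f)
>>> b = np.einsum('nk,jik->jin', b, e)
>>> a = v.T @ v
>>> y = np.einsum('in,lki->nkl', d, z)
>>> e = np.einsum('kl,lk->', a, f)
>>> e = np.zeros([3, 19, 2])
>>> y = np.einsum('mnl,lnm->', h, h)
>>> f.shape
(3, 3)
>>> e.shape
(3, 19, 2)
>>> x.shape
(3, 2)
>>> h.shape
(19, 23, 19)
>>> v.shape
(2, 3)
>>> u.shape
(3, 7, 19)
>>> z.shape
(19, 7, 2)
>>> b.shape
(19, 19, 3)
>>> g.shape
()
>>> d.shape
(2, 3)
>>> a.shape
(3, 3)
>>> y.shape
()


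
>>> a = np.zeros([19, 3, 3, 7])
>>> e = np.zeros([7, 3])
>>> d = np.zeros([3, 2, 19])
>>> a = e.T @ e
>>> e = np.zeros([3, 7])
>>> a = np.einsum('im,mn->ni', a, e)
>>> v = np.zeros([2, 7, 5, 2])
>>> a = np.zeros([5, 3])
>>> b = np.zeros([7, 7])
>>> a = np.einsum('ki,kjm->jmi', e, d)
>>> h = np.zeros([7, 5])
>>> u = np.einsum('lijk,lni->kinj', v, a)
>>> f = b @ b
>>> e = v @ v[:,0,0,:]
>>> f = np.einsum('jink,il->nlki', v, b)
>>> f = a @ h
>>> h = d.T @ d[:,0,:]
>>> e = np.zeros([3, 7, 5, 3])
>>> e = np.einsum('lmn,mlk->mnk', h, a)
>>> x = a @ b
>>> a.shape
(2, 19, 7)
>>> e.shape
(2, 19, 7)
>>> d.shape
(3, 2, 19)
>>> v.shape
(2, 7, 5, 2)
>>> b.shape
(7, 7)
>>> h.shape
(19, 2, 19)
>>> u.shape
(2, 7, 19, 5)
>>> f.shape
(2, 19, 5)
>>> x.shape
(2, 19, 7)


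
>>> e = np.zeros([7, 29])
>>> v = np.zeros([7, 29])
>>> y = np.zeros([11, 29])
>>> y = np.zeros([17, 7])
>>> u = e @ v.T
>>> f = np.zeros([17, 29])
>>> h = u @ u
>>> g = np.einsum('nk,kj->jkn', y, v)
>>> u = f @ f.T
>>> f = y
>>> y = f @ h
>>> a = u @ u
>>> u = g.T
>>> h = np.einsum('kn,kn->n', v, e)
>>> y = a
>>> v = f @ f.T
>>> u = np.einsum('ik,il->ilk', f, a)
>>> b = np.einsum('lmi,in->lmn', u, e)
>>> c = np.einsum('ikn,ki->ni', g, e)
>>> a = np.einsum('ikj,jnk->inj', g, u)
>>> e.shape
(7, 29)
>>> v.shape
(17, 17)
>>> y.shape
(17, 17)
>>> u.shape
(17, 17, 7)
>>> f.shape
(17, 7)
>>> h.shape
(29,)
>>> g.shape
(29, 7, 17)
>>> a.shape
(29, 17, 17)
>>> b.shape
(17, 17, 29)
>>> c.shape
(17, 29)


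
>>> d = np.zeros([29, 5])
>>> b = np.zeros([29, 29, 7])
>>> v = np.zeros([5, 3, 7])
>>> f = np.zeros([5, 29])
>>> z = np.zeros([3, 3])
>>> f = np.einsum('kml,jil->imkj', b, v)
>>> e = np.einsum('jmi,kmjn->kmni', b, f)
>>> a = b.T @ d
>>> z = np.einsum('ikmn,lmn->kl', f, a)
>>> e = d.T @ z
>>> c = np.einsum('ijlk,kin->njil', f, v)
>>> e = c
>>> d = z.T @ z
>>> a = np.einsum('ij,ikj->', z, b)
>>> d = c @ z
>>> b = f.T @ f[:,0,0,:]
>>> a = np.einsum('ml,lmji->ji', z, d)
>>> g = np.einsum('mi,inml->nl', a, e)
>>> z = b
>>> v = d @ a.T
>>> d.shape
(7, 29, 3, 7)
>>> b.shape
(5, 29, 29, 5)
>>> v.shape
(7, 29, 3, 3)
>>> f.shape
(3, 29, 29, 5)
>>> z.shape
(5, 29, 29, 5)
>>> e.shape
(7, 29, 3, 29)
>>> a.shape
(3, 7)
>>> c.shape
(7, 29, 3, 29)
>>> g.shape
(29, 29)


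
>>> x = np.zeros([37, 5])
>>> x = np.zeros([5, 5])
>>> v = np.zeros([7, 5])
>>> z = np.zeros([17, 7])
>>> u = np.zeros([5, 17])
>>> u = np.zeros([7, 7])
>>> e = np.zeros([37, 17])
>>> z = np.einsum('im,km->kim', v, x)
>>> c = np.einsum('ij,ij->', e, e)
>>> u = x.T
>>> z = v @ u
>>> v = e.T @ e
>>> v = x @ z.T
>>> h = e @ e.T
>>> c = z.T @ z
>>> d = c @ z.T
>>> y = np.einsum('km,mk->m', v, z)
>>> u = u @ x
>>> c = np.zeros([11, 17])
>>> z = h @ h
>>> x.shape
(5, 5)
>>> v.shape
(5, 7)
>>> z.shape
(37, 37)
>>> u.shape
(5, 5)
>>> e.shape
(37, 17)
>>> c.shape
(11, 17)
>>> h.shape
(37, 37)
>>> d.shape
(5, 7)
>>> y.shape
(7,)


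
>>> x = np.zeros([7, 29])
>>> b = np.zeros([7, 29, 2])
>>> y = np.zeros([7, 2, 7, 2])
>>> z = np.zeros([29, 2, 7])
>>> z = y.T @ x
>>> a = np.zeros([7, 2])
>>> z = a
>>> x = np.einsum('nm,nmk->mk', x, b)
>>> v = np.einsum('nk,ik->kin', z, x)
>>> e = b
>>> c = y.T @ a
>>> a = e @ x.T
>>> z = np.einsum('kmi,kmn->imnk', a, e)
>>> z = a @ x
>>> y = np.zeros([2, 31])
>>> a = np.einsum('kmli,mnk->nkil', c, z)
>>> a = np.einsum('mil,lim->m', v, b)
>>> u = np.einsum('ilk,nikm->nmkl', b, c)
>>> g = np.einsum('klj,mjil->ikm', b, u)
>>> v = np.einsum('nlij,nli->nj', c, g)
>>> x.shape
(29, 2)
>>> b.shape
(7, 29, 2)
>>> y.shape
(2, 31)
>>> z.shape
(7, 29, 2)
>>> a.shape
(2,)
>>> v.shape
(2, 2)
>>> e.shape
(7, 29, 2)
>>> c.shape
(2, 7, 2, 2)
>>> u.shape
(2, 2, 2, 29)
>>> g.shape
(2, 7, 2)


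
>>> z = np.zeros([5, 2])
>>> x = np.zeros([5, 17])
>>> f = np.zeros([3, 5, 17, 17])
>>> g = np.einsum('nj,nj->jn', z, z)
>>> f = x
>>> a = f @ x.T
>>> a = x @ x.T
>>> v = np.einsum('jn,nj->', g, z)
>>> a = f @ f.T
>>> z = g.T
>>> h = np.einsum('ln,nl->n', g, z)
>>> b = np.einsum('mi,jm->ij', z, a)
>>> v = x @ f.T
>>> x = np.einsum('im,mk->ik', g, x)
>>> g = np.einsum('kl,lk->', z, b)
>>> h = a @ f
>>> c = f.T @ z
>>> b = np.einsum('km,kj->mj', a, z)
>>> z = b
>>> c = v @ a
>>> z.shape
(5, 2)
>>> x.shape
(2, 17)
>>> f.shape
(5, 17)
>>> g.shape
()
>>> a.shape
(5, 5)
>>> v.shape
(5, 5)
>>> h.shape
(5, 17)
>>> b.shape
(5, 2)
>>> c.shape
(5, 5)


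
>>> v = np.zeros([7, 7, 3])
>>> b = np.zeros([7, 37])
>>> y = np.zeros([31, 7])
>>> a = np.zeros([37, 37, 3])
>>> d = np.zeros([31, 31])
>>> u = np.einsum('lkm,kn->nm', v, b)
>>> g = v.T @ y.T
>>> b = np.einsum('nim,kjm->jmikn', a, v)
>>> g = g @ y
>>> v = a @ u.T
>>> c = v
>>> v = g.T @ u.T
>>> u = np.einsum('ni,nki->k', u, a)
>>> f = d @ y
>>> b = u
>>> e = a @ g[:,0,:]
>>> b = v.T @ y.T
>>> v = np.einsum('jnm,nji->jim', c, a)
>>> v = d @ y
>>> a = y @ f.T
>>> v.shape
(31, 7)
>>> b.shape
(37, 7, 31)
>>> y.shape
(31, 7)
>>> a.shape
(31, 31)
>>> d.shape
(31, 31)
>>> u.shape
(37,)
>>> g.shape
(3, 7, 7)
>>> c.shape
(37, 37, 37)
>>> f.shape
(31, 7)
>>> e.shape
(37, 37, 7)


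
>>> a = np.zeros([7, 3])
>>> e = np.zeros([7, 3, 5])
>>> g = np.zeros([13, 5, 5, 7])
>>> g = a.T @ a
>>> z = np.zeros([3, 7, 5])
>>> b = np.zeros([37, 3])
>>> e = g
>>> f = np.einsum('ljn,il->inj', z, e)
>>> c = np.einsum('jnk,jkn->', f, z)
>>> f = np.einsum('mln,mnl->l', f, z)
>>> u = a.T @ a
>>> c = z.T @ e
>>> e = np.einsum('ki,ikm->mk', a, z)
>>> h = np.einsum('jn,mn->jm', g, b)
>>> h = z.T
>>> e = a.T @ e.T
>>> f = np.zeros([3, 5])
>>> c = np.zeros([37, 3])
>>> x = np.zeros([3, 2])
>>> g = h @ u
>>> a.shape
(7, 3)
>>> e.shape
(3, 5)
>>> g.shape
(5, 7, 3)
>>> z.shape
(3, 7, 5)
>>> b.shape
(37, 3)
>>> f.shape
(3, 5)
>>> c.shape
(37, 3)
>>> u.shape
(3, 3)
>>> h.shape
(5, 7, 3)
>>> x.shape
(3, 2)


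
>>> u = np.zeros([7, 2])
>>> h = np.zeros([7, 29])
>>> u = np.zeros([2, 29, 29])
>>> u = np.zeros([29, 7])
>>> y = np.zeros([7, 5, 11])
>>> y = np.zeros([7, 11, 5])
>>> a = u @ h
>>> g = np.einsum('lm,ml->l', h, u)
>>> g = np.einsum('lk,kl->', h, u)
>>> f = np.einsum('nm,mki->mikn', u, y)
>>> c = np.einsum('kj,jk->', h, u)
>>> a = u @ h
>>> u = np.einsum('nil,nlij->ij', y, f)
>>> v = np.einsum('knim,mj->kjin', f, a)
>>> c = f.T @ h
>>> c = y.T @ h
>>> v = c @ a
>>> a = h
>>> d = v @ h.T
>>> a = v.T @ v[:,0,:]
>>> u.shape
(11, 29)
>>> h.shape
(7, 29)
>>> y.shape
(7, 11, 5)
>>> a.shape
(29, 11, 29)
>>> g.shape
()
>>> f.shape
(7, 5, 11, 29)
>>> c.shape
(5, 11, 29)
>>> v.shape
(5, 11, 29)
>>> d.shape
(5, 11, 7)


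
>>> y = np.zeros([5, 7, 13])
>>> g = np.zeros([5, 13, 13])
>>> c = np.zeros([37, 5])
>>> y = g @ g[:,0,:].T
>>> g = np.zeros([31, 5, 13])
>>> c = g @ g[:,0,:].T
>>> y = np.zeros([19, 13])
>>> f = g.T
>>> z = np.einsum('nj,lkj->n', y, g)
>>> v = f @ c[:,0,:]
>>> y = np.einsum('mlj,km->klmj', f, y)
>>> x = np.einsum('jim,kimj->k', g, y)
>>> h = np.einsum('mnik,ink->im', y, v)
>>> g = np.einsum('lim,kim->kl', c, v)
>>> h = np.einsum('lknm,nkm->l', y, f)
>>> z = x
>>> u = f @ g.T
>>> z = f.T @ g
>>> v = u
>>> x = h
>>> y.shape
(19, 5, 13, 31)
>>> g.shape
(13, 31)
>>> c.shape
(31, 5, 31)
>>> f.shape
(13, 5, 31)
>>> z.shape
(31, 5, 31)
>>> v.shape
(13, 5, 13)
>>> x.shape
(19,)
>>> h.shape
(19,)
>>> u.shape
(13, 5, 13)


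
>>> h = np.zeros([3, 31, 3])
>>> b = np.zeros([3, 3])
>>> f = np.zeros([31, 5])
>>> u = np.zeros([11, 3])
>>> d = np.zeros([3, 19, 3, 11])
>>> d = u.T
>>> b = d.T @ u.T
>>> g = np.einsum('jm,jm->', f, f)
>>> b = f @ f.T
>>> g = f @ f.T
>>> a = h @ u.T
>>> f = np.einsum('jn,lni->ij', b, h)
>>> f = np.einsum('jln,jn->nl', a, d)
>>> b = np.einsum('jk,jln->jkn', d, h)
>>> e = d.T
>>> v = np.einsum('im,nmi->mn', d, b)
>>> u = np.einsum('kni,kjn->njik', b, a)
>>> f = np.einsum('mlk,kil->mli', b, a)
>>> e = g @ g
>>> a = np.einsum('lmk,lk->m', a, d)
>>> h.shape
(3, 31, 3)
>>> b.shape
(3, 11, 3)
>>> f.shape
(3, 11, 31)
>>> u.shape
(11, 31, 3, 3)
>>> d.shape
(3, 11)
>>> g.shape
(31, 31)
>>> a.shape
(31,)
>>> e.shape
(31, 31)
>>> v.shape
(11, 3)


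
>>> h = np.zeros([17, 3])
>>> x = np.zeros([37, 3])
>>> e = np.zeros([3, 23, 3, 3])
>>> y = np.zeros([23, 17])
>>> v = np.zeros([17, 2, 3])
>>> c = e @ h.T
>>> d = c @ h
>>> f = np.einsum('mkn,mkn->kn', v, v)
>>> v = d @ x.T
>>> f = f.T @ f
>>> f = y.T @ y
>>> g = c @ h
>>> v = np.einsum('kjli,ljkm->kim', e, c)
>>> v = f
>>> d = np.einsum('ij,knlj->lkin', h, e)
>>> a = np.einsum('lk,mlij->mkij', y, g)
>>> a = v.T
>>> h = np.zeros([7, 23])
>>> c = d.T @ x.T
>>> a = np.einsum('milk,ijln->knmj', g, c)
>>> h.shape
(7, 23)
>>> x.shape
(37, 3)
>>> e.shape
(3, 23, 3, 3)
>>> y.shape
(23, 17)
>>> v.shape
(17, 17)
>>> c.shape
(23, 17, 3, 37)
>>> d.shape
(3, 3, 17, 23)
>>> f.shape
(17, 17)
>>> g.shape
(3, 23, 3, 3)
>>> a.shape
(3, 37, 3, 17)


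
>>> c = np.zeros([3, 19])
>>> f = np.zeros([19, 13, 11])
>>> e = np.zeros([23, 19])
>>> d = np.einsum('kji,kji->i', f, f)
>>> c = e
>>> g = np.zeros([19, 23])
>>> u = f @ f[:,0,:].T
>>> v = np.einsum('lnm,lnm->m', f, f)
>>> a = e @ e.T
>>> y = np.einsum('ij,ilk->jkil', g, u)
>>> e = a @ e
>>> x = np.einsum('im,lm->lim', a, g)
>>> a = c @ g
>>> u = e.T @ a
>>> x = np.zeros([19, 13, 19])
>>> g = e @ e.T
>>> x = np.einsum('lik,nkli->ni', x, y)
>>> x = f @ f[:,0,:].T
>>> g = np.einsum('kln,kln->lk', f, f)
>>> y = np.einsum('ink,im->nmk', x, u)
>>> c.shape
(23, 19)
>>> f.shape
(19, 13, 11)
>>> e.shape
(23, 19)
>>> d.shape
(11,)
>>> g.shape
(13, 19)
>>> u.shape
(19, 23)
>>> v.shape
(11,)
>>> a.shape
(23, 23)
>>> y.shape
(13, 23, 19)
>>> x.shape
(19, 13, 19)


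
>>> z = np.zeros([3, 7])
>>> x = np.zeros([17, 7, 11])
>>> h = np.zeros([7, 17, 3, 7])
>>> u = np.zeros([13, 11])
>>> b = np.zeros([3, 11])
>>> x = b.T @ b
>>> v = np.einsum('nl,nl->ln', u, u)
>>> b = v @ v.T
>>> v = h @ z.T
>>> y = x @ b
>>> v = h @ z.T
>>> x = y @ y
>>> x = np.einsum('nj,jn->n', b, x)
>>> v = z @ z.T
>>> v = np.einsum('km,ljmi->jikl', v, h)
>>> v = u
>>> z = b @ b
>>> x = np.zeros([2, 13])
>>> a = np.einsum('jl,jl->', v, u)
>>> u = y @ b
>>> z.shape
(11, 11)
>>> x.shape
(2, 13)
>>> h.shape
(7, 17, 3, 7)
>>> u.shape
(11, 11)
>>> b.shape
(11, 11)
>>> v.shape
(13, 11)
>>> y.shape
(11, 11)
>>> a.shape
()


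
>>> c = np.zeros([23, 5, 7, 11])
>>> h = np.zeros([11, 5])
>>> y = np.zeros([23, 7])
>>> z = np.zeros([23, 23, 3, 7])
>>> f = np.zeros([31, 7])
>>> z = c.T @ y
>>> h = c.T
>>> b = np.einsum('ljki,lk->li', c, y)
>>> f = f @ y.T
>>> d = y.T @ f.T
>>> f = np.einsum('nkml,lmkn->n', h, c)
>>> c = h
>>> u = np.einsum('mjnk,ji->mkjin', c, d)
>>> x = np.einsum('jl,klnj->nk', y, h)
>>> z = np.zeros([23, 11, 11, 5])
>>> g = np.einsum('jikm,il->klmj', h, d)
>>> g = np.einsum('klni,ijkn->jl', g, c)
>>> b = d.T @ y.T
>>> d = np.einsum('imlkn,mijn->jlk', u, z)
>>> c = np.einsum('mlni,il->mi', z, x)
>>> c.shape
(23, 5)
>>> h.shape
(11, 7, 5, 23)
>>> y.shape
(23, 7)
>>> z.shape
(23, 11, 11, 5)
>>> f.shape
(11,)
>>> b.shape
(31, 23)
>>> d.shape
(11, 7, 31)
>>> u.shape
(11, 23, 7, 31, 5)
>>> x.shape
(5, 11)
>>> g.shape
(7, 31)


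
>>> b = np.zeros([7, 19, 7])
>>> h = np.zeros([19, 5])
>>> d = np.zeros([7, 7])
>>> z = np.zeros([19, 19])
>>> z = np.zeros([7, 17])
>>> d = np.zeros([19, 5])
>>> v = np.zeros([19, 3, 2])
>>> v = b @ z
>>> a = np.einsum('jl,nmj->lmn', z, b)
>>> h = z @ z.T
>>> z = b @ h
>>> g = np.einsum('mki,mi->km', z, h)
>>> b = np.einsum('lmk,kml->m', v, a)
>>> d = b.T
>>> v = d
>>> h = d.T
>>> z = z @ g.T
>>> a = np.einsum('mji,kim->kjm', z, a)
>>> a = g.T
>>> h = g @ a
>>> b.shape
(19,)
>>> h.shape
(19, 19)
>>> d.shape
(19,)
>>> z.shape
(7, 19, 19)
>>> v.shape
(19,)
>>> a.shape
(7, 19)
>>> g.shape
(19, 7)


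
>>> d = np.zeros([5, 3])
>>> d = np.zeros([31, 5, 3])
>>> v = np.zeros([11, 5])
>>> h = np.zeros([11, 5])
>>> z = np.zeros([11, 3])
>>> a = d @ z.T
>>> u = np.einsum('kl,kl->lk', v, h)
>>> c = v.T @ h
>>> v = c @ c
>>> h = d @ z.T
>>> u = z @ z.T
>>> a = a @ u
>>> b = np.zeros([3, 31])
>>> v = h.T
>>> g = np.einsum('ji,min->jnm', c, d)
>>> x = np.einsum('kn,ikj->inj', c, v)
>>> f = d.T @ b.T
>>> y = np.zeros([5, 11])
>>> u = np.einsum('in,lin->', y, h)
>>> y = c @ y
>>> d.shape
(31, 5, 3)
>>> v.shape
(11, 5, 31)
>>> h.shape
(31, 5, 11)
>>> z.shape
(11, 3)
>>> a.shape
(31, 5, 11)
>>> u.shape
()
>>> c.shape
(5, 5)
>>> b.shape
(3, 31)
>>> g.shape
(5, 3, 31)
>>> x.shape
(11, 5, 31)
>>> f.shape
(3, 5, 3)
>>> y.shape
(5, 11)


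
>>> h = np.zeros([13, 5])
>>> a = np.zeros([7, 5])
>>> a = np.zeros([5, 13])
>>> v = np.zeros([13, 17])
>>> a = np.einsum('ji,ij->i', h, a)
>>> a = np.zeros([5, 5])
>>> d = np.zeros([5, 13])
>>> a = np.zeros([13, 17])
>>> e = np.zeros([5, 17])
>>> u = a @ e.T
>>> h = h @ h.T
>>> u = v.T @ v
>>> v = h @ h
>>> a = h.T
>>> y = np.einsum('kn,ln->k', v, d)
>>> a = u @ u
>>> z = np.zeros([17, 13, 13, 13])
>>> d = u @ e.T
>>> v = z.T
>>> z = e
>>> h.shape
(13, 13)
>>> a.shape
(17, 17)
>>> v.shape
(13, 13, 13, 17)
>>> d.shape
(17, 5)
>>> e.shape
(5, 17)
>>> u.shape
(17, 17)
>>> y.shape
(13,)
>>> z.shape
(5, 17)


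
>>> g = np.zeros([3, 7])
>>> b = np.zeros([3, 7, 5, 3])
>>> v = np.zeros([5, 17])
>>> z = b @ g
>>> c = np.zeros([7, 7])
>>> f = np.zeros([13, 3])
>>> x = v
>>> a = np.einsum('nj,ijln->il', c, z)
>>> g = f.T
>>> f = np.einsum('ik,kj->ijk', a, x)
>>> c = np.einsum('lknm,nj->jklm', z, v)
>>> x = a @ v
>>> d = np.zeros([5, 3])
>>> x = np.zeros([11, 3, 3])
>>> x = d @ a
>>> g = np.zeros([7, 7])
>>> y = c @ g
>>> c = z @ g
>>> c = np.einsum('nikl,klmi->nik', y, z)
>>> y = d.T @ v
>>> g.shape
(7, 7)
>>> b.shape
(3, 7, 5, 3)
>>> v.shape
(5, 17)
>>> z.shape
(3, 7, 5, 7)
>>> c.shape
(17, 7, 3)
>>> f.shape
(3, 17, 5)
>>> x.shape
(5, 5)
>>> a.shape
(3, 5)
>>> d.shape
(5, 3)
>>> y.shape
(3, 17)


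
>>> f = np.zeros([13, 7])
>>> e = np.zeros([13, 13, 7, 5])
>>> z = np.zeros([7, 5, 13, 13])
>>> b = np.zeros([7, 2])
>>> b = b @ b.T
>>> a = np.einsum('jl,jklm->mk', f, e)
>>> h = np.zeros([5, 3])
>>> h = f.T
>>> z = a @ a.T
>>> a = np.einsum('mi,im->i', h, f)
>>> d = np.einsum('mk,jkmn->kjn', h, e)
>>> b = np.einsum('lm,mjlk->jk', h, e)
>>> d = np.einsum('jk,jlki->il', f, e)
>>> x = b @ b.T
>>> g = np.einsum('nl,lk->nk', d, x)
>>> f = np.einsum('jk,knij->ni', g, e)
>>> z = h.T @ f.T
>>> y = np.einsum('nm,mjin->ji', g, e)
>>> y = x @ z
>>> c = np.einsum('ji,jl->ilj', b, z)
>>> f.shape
(13, 7)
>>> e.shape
(13, 13, 7, 5)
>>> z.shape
(13, 13)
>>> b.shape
(13, 5)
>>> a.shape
(13,)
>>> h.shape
(7, 13)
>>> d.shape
(5, 13)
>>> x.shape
(13, 13)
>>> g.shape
(5, 13)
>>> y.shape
(13, 13)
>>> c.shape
(5, 13, 13)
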